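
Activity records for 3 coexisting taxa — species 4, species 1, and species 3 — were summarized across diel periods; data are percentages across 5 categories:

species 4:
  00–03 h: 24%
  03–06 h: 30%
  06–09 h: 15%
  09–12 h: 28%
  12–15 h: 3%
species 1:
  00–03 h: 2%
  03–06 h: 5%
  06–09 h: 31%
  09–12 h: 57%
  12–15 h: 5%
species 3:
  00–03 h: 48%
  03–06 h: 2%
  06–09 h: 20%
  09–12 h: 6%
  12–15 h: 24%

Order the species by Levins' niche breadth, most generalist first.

Convert percentages to proportions (divide by 100).
Σp_4ᵢ² = 0.24² + 0.30² + 0.15² + 0.28² + 0.03² = 0.0576 + 0.0900 + 0.0225 + 0.0784 + 0.0009 = 0.2494
B_4 = 1 / 0.2494 = 4.0096
Σp_1ᵢ² = 0.02² + 0.05² + 0.31² + 0.57² + 0.05² = 0.0004 + 0.0025 + 0.0961 + 0.3249 + 0.0025 = 0.4264
B_1 = 1 / 0.4264 = 2.3452
Σp_3ᵢ² = 0.48² + 0.02² + 0.20² + 0.06² + 0.24² = 0.2304 + 0.0004 + 0.0400 + 0.0036 + 0.0576 = 0.3320
B_3 = 1 / 0.3320 = 3.0120
Ranking by B (broadest → narrowest): species 4 (4.01) > species 3 (3.01) > species 1 (2.35)

species 4 > species 3 > species 1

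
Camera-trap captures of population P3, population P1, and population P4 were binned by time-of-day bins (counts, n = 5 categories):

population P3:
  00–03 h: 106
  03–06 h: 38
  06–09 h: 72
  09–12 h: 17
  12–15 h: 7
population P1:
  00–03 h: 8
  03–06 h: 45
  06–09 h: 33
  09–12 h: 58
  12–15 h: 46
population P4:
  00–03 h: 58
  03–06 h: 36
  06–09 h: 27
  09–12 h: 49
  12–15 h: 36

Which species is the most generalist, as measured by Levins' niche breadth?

population P4

Proportions for population P3 (n=240): 106/240=0.4417, 38/240=0.1583, 72/240=0.3000, 17/240=0.0708, 7/240=0.0292
Proportions for population P1 (n=190): 8/190=0.0421, 45/190=0.2368, 33/190=0.1737, 58/190=0.3053, 46/190=0.2421
Proportions for population P4 (n=206): 58/206=0.2816, 36/206=0.1748, 27/206=0.1311, 49/206=0.2379, 36/206=0.1748
Σp_P3ᵢ² = 0.4417² + 0.1583² + 0.3000² + 0.0708² + 0.0292² = 0.195099 + 0.025059 + 0.090000 + 0.005013 + 0.000853 = 0.316024
B_P3 = 1 / 0.316024 = 3.1643
Σp_P1ᵢ² = 0.0421² + 0.2368² + 0.1737² + 0.3053² + 0.2421² = 0.001772 + 0.056074 + 0.030172 + 0.093208 + 0.058612 = 0.239838
B_P1 = 1 / 0.239838 = 4.1695
Σp_P4ᵢ² = 0.2816² + 0.1748² + 0.1311² + 0.2379² + 0.1748² = 0.079299 + 0.030555 + 0.017187 + 0.056596 + 0.030555 = 0.214192
B_P4 = 1 / 0.214192 = 4.6687
Highest B → broadest niche (most generalist): population P4 (B = 4.67).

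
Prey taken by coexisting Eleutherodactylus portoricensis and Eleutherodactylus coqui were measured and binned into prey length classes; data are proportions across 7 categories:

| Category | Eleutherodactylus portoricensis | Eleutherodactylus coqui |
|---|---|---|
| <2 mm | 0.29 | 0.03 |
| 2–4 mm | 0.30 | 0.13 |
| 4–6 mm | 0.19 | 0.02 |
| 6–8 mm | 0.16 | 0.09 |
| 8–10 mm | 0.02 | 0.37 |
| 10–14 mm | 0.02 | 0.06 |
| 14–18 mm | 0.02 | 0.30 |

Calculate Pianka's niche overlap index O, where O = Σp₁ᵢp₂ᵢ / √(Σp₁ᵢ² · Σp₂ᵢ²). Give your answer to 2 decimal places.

Σ p₁ᵢp₂ᵢ = 0.0087 + 0.0390 + 0.0038 + 0.0144 + 0.0074 + 0.0012 + 0.0060 = 0.0805
Σp_1ᵢ² = 0.29² + 0.30² + 0.19² + 0.16² + 0.02² + 0.02² + 0.02² = 0.0841 + 0.0900 + 0.0361 + 0.0256 + 0.0004 + 0.0004 + 0.0004 = 0.2370
Σp_2ᵢ² = 0.03² + 0.13² + 0.02² + 0.09² + 0.37² + 0.06² + 0.30² = 0.0009 + 0.0169 + 0.0004 + 0.0081 + 0.1369 + 0.0036 + 0.0900 = 0.2568
O = 0.0805 / √(0.2370 × 0.2568) = 0.0805 / 0.24670 = 0.3263

0.33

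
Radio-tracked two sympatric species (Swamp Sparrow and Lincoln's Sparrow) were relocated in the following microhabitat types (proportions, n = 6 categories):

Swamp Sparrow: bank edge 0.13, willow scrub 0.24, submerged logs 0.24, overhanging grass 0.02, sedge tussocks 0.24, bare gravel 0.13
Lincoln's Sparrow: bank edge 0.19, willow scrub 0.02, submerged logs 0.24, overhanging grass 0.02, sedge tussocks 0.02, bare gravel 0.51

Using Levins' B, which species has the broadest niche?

Σp_Swamᵢ² = 0.13² + 0.24² + 0.24² + 0.02² + 0.24² + 0.13² = 0.0169 + 0.0576 + 0.0576 + 0.0004 + 0.0576 + 0.0169 = 0.2070
B_Swam = 1 / 0.2070 = 4.8309
Σp_Lincᵢ² = 0.19² + 0.02² + 0.24² + 0.02² + 0.02² + 0.51² = 0.0361 + 0.0004 + 0.0576 + 0.0004 + 0.0004 + 0.2601 = 0.3550
B_Linc = 1 / 0.3550 = 2.8169
Highest B → broadest niche (most generalist): Swamp Sparrow (B = 4.83).

Swamp Sparrow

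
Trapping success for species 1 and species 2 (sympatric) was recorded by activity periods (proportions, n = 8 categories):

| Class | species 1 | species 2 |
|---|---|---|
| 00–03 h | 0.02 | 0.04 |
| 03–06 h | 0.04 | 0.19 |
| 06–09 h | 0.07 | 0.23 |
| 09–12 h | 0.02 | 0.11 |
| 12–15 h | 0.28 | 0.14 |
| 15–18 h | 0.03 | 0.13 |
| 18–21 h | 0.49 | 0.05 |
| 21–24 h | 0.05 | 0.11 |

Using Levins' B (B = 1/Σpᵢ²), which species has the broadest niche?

species 2

Σp_1ᵢ² = 0.02² + 0.04² + 0.07² + 0.02² + 0.28² + 0.03² + 0.49² + 0.05² = 0.0004 + 0.0016 + 0.0049 + 0.0004 + 0.0784 + 0.0009 + 0.2401 + 0.0025 = 0.3292
B_1 = 1 / 0.3292 = 3.0377
Σp_2ᵢ² = 0.04² + 0.19² + 0.23² + 0.11² + 0.14² + 0.13² + 0.05² + 0.11² = 0.0016 + 0.0361 + 0.0529 + 0.0121 + 0.0196 + 0.0169 + 0.0025 + 0.0121 = 0.1538
B_2 = 1 / 0.1538 = 6.5020
Highest B → broadest niche (most generalist): species 2 (B = 6.50).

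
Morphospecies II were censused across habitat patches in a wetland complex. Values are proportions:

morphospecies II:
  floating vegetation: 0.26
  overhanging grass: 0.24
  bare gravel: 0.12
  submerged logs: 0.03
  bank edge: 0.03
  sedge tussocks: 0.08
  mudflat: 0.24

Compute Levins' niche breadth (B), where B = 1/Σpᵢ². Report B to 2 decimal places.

4.87

Σpᵢ² = 0.26² + 0.24² + 0.12² + 0.03² + 0.03² + 0.08² + 0.24² = 0.0676 + 0.0576 + 0.0144 + 0.0009 + 0.0009 + 0.0064 + 0.0576 = 0.2054
B = 1 / 0.2054 = 4.8685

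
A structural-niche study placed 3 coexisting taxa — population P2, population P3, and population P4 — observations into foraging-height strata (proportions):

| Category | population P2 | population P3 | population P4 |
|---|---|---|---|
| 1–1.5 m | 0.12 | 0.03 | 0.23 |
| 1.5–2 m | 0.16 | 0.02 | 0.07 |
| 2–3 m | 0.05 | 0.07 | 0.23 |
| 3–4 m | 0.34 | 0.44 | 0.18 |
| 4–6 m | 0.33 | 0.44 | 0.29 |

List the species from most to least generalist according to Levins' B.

Σp_P2ᵢ² = 0.12² + 0.16² + 0.05² + 0.34² + 0.33² = 0.0144 + 0.0256 + 0.0025 + 0.1156 + 0.1089 = 0.2670
B_P2 = 1 / 0.2670 = 3.7453
Σp_P3ᵢ² = 0.03² + 0.02² + 0.07² + 0.44² + 0.44² = 0.0009 + 0.0004 + 0.0049 + 0.1936 + 0.1936 = 0.3934
B_P3 = 1 / 0.3934 = 2.5419
Σp_P4ᵢ² = 0.23² + 0.07² + 0.23² + 0.18² + 0.29² = 0.0529 + 0.0049 + 0.0529 + 0.0324 + 0.0841 = 0.2272
B_P4 = 1 / 0.2272 = 4.4014
Ranking by B (broadest → narrowest): population P4 (4.40) > population P2 (3.75) > population P3 (2.54)

population P4 > population P2 > population P3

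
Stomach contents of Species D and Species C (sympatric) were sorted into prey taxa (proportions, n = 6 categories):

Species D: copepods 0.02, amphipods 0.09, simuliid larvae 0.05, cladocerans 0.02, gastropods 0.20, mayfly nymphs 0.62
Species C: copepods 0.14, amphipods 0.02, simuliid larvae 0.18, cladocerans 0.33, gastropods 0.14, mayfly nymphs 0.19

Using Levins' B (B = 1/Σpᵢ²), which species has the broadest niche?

Σp_Dᵢ² = 0.02² + 0.09² + 0.05² + 0.02² + 0.20² + 0.62² = 0.0004 + 0.0081 + 0.0025 + 0.0004 + 0.0400 + 0.3844 = 0.4358
B_D = 1 / 0.4358 = 2.2946
Σp_Cᵢ² = 0.14² + 0.02² + 0.18² + 0.33² + 0.14² + 0.19² = 0.0196 + 0.0004 + 0.0324 + 0.1089 + 0.0196 + 0.0361 = 0.2170
B_C = 1 / 0.2170 = 4.6083
Highest B → broadest niche (most generalist): Species C (B = 4.61).

Species C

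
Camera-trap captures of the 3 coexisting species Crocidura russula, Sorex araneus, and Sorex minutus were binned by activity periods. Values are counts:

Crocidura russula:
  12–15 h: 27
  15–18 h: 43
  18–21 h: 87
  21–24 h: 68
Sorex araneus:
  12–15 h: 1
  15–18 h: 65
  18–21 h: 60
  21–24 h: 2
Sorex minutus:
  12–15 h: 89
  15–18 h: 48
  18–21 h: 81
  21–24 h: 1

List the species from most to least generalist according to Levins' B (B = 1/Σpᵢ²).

Proportions for Crocidura russula (n=225): 27/225=0.1200, 43/225=0.1911, 87/225=0.3867, 68/225=0.3022
Proportions for Sorex araneus (n=128): 1/128=0.0078, 65/128=0.5078, 60/128=0.4688, 2/128=0.0156
Proportions for Sorex minutus (n=219): 89/219=0.4064, 48/219=0.2192, 81/219=0.3699, 1/219=0.0046
Σp_russᵢ² = 0.1200² + 0.1911² + 0.3867² + 0.3022² = 0.014400 + 0.036519 + 0.149537 + 0.091325 = 0.291781
B_russ = 1 / 0.291781 = 3.4272
Σp_aranᵢ² = 0.0078² + 0.5078² + 0.4688² + 0.0156² = 0.000061 + 0.257861 + 0.219773 + 0.000243 = 0.477938
B_aran = 1 / 0.477938 = 2.0923
Σp_minuᵢ² = 0.4064² + 0.2192² + 0.3699² + 0.0046² = 0.165161 + 0.048049 + 0.136826 + 0.000021 = 0.350057
B_minu = 1 / 0.350057 = 2.8567
Ranking by B (broadest → narrowest): Crocidura russula (3.43) > Sorex minutus (2.86) > Sorex araneus (2.09)

Crocidura russula > Sorex minutus > Sorex araneus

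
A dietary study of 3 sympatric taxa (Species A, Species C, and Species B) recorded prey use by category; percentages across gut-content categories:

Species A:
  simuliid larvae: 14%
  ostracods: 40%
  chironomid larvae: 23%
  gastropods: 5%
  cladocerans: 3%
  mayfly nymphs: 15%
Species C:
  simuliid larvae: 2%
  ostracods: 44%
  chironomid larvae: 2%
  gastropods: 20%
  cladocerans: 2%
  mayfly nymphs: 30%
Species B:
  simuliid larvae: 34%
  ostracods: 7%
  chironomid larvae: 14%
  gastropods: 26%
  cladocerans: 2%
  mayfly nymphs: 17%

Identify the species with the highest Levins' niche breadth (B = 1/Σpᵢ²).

Species B

Convert percentages to proportions (divide by 100).
Σp_Aᵢ² = 0.14² + 0.40² + 0.23² + 0.05² + 0.03² + 0.15² = 0.0196 + 0.1600 + 0.0529 + 0.0025 + 0.0009 + 0.0225 = 0.2584
B_A = 1 / 0.2584 = 3.8700
Σp_Cᵢ² = 0.02² + 0.44² + 0.02² + 0.20² + 0.02² + 0.30² = 0.0004 + 0.1936 + 0.0004 + 0.0400 + 0.0004 + 0.0900 = 0.3248
B_C = 1 / 0.3248 = 3.0788
Σp_Bᵢ² = 0.34² + 0.07² + 0.14² + 0.26² + 0.02² + 0.17² = 0.1156 + 0.0049 + 0.0196 + 0.0676 + 0.0004 + 0.0289 = 0.2370
B_B = 1 / 0.2370 = 4.2194
Highest B → broadest niche (most generalist): Species B (B = 4.22).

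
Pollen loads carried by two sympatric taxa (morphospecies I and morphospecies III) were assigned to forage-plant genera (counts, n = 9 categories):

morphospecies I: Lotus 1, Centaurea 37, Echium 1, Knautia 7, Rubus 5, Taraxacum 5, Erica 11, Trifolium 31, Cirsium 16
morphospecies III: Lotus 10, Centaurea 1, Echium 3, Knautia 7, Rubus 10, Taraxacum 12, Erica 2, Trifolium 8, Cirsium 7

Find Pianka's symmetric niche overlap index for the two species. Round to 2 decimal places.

0.49

Proportions for morphospecies I (n=114): 1/114=0.0088, 37/114=0.3246, 1/114=0.0088, 7/114=0.0614, 5/114=0.0439, 5/114=0.0439, 11/114=0.0965, 31/114=0.2719, 16/114=0.1404
Proportions for morphospecies III (n=60): 10/60=0.1667, 1/60=0.0167, 3/60=0.0500, 7/60=0.1167, 10/60=0.1667, 12/60=0.2000, 2/60=0.0333, 8/60=0.1333, 7/60=0.1167
Σ p₁ᵢp₂ᵢ = 0.001467 + 0.005421 + 0.000440 + 0.007165 + 0.007318 + 0.008780 + 0.003213 + 0.036244 + 0.016385 = 0.086433
Σp_1ᵢ² = 0.0088² + 0.3246² + 0.0088² + 0.0614² + 0.0439² + 0.0439² + 0.0965² + 0.2719² + 0.1404² = 0.000077 + 0.105365 + 0.000077 + 0.003770 + 0.001927 + 0.001927 + 0.009312 + 0.073930 + 0.019712 = 0.216097
Σp_2ᵢ² = 0.1667² + 0.0167² + 0.0500² + 0.1167² + 0.1667² + 0.2000² + 0.0333² + 0.1333² + 0.1167² = 0.027789 + 0.000279 + 0.002500 + 0.013619 + 0.027789 + 0.040000 + 0.001109 + 0.017769 + 0.013619 = 0.144473
O = 0.086433 / √(0.216097 × 0.144473) = 0.086433 / 0.1766923 = 0.4892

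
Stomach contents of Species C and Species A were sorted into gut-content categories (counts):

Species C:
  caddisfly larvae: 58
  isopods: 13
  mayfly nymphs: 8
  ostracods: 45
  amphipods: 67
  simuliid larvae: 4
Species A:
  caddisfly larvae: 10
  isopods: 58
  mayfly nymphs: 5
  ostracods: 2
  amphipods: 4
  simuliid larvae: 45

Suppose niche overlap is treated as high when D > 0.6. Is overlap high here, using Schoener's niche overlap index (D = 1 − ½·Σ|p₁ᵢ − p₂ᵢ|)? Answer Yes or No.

Proportions for Species C (n=195): 58/195=0.2974, 13/195=0.0667, 8/195=0.0410, 45/195=0.2308, 67/195=0.3436, 4/195=0.0205
Proportions for Species A (n=124): 10/124=0.0806, 58/124=0.4677, 5/124=0.0403, 2/124=0.0161, 4/124=0.0323, 45/124=0.3629
Σ|p₁ᵢ − p₂ᵢ| = 0.2168 + 0.4010 + 0.0007 + 0.2147 + 0.3113 + 0.3424 = 1.4869
D = 1 − ½ × 1.4869 = 1 − 0.74345 = 0.25655
D = 0.25655 < 0.6 → No.

No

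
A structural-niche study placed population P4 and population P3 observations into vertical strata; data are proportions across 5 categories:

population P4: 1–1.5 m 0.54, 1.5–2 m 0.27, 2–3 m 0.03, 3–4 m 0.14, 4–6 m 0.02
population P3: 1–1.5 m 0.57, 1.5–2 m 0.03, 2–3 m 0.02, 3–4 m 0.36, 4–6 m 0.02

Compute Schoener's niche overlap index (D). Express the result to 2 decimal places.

0.75

Σ|p₁ᵢ − p₂ᵢ| = 0.03 + 0.24 + 0.01 + 0.22 + 0.00 = 0.50
D = 1 − ½ × 0.50 = 1 − 0.250 = 0.7500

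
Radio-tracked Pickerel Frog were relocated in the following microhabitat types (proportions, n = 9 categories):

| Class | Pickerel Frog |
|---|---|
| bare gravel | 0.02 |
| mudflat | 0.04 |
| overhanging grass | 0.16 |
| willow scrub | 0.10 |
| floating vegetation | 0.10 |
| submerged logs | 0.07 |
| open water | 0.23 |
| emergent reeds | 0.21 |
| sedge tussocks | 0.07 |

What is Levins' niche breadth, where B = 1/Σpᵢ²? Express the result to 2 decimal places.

6.48

Σpᵢ² = 0.02² + 0.04² + 0.16² + 0.10² + 0.10² + 0.07² + 0.23² + 0.21² + 0.07² = 0.0004 + 0.0016 + 0.0256 + 0.0100 + 0.0100 + 0.0049 + 0.0529 + 0.0441 + 0.0049 = 0.1544
B = 1 / 0.1544 = 6.4767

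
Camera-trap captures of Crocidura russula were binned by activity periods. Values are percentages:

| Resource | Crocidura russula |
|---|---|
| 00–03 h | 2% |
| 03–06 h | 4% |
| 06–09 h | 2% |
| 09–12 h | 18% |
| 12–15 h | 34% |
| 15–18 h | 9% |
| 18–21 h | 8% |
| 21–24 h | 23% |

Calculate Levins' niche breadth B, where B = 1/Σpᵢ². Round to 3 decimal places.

4.591

Convert percentages to proportions (divide by 100).
Σpᵢ² = 0.02² + 0.04² + 0.02² + 0.18² + 0.34² + 0.09² + 0.08² + 0.23² = 0.0004 + 0.0016 + 0.0004 + 0.0324 + 0.1156 + 0.0081 + 0.0064 + 0.0529 = 0.2178
B = 1 / 0.2178 = 4.59137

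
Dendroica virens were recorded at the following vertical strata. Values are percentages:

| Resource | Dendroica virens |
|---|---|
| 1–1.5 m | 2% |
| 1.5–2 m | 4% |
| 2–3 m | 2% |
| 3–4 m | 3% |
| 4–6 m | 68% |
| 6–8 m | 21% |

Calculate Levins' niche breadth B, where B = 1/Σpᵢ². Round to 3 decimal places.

Convert percentages to proportions (divide by 100).
Σpᵢ² = 0.02² + 0.04² + 0.02² + 0.03² + 0.68² + 0.21² = 0.0004 + 0.0016 + 0.0004 + 0.0009 + 0.4624 + 0.0441 = 0.5098
B = 1 / 0.5098 = 1.96155

1.962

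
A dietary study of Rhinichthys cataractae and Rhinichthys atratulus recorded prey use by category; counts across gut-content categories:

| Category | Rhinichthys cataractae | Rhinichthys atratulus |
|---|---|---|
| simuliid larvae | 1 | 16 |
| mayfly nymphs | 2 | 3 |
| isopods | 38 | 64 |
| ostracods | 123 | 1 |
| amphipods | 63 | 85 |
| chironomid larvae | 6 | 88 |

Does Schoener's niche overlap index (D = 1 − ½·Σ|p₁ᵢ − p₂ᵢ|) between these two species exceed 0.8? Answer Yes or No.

Proportions for Rhinichthys cataractae (n=233): 1/233=0.0043, 2/233=0.0086, 38/233=0.1631, 123/233=0.5279, 63/233=0.2704, 6/233=0.0258
Proportions for Rhinichthys atratulus (n=257): 16/257=0.0623, 3/257=0.0117, 64/257=0.2490, 1/257=0.0039, 85/257=0.3307, 88/257=0.3424
Σ|p₁ᵢ − p₂ᵢ| = 0.0580 + 0.0031 + 0.0859 + 0.5240 + 0.0603 + 0.3166 = 1.0479
D = 1 − ½ × 1.0479 = 1 − 0.52395 = 0.47605
D = 0.47605 < 0.8 → No.

No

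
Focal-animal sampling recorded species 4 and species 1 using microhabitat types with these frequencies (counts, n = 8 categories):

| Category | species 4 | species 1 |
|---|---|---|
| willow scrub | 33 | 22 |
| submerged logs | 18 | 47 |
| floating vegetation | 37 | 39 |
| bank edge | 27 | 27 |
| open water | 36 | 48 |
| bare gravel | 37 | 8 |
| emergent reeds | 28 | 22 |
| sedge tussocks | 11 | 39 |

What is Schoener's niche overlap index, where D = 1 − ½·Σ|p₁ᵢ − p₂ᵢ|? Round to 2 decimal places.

0.75

Proportions for species 4 (n=227): 33/227=0.1454, 18/227=0.0793, 37/227=0.1630, 27/227=0.1189, 36/227=0.1586, 37/227=0.1630, 28/227=0.1233, 11/227=0.0485
Proportions for species 1 (n=252): 22/252=0.0873, 47/252=0.1865, 39/252=0.1548, 27/252=0.1071, 48/252=0.1905, 8/252=0.0317, 22/252=0.0873, 39/252=0.1548
Σ|p₁ᵢ − p₂ᵢ| = 0.0581 + 0.1072 + 0.0082 + 0.0118 + 0.0319 + 0.1313 + 0.0360 + 0.1063 = 0.4908
D = 1 − ½ × 0.4908 = 1 − 0.24540 = 0.75460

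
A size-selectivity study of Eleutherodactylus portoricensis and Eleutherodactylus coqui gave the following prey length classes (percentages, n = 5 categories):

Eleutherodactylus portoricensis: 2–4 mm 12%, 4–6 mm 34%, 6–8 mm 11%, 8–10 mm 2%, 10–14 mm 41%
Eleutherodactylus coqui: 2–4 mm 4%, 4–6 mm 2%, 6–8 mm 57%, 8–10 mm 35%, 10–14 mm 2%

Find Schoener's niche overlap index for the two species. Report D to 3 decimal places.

Convert percentages to proportions (divide by 100).
Σ|p₁ᵢ − p₂ᵢ| = 0.08 + 0.32 + 0.46 + 0.33 + 0.39 = 1.58
D = 1 − ½ × 1.58 = 1 − 0.790 = 0.21000

0.210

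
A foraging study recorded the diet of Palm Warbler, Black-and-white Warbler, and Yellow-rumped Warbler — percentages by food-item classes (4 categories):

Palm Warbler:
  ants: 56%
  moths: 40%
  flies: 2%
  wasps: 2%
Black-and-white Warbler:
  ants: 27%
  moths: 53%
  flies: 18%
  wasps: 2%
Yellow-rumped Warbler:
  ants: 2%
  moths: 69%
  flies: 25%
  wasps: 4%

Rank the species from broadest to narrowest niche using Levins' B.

Convert percentages to proportions (divide by 100).
Σp_Palmᵢ² = 0.56² + 0.40² + 0.02² + 0.02² = 0.3136 + 0.1600 + 0.0004 + 0.0004 = 0.4744
B_Palm = 1 / 0.4744 = 2.1079
Σp_Blacᵢ² = 0.27² + 0.53² + 0.18² + 0.02² = 0.0729 + 0.2809 + 0.0324 + 0.0004 = 0.3866
B_Blac = 1 / 0.3866 = 2.5867
Σp_Yellᵢ² = 0.02² + 0.69² + 0.25² + 0.04² = 0.0004 + 0.4761 + 0.0625 + 0.0016 = 0.5406
B_Yell = 1 / 0.5406 = 1.8498
Ranking by B (broadest → narrowest): Black-and-white Warbler (2.59) > Palm Warbler (2.11) > Yellow-rumped Warbler (1.85)

Black-and-white Warbler > Palm Warbler > Yellow-rumped Warbler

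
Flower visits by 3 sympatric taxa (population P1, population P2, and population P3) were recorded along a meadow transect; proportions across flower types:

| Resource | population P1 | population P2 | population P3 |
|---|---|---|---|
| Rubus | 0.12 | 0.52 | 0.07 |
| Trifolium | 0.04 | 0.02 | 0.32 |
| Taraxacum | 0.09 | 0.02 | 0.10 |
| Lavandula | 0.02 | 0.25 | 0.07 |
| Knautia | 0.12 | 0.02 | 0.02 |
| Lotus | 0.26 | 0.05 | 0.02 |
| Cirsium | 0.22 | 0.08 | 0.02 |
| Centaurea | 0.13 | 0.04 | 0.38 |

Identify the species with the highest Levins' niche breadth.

population P1

Σp_P1ᵢ² = 0.12² + 0.04² + 0.09² + 0.02² + 0.12² + 0.26² + 0.22² + 0.13² = 0.0144 + 0.0016 + 0.0081 + 0.0004 + 0.0144 + 0.0676 + 0.0484 + 0.0169 = 0.1718
B_P1 = 1 / 0.1718 = 5.8207
Σp_P2ᵢ² = 0.52² + 0.02² + 0.02² + 0.25² + 0.02² + 0.05² + 0.08² + 0.04² = 0.2704 + 0.0004 + 0.0004 + 0.0625 + 0.0004 + 0.0025 + 0.0064 + 0.0016 = 0.3446
B_P2 = 1 / 0.3446 = 2.9019
Σp_P3ᵢ² = 0.07² + 0.32² + 0.10² + 0.07² + 0.02² + 0.02² + 0.02² + 0.38² = 0.0049 + 0.1024 + 0.0100 + 0.0049 + 0.0004 + 0.0004 + 0.0004 + 0.1444 = 0.2678
B_P3 = 1 / 0.2678 = 3.7341
Highest B → broadest niche (most generalist): population P1 (B = 5.82).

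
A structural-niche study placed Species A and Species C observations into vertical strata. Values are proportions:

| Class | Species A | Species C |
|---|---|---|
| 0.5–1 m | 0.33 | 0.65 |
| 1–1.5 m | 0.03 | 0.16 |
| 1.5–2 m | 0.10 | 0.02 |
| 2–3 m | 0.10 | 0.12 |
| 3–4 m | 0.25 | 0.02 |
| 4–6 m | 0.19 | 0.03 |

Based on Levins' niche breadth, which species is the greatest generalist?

Σp_Aᵢ² = 0.33² + 0.03² + 0.10² + 0.10² + 0.25² + 0.19² = 0.1089 + 0.0009 + 0.0100 + 0.0100 + 0.0625 + 0.0361 = 0.2284
B_A = 1 / 0.2284 = 4.3783
Σp_Cᵢ² = 0.65² + 0.16² + 0.02² + 0.12² + 0.02² + 0.03² = 0.4225 + 0.0256 + 0.0004 + 0.0144 + 0.0004 + 0.0009 = 0.4642
B_C = 1 / 0.4642 = 2.1542
Highest B → broadest niche (most generalist): Species A (B = 4.38).

Species A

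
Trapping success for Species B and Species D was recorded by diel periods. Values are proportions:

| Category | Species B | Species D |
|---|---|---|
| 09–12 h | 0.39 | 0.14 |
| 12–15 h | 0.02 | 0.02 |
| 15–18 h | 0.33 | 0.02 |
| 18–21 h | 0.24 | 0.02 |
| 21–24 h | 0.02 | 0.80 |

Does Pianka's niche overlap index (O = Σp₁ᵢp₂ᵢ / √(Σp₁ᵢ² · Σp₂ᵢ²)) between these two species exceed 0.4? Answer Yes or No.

Σ p₁ᵢp₂ᵢ = 0.0546 + 0.0004 + 0.0066 + 0.0048 + 0.0160 = 0.0824
Σp_1ᵢ² = 0.39² + 0.02² + 0.33² + 0.24² + 0.02² = 0.1521 + 0.0004 + 0.1089 + 0.0576 + 0.0004 = 0.3194
Σp_2ᵢ² = 0.14² + 0.02² + 0.02² + 0.02² + 0.80² = 0.0196 + 0.0004 + 0.0004 + 0.0004 + 0.6400 = 0.6608
O = 0.0824 / √(0.3194 × 0.6608) = 0.0824 / 0.45941 = 0.1794
O = 0.1794 < 0.4 → No.

No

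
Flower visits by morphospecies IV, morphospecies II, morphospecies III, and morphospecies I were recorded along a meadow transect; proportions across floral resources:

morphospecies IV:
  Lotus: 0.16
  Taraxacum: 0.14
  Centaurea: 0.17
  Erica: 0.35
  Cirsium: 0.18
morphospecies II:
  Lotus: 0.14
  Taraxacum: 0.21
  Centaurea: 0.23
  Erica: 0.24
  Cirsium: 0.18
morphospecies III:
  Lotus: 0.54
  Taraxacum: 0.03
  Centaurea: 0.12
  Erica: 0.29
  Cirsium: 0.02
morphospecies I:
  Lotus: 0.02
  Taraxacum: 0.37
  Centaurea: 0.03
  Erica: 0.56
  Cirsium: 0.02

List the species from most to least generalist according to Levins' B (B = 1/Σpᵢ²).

Σp_IVᵢ² = 0.16² + 0.14² + 0.17² + 0.35² + 0.18² = 0.0256 + 0.0196 + 0.0289 + 0.1225 + 0.0324 = 0.2290
B_IV = 1 / 0.2290 = 4.3668
Σp_IIᵢ² = 0.14² + 0.21² + 0.23² + 0.24² + 0.18² = 0.0196 + 0.0441 + 0.0529 + 0.0576 + 0.0324 = 0.2066
B_II = 1 / 0.2066 = 4.8403
Σp_IIIᵢ² = 0.54² + 0.03² + 0.12² + 0.29² + 0.02² = 0.2916 + 0.0009 + 0.0144 + 0.0841 + 0.0004 = 0.3914
B_III = 1 / 0.3914 = 2.5549
Σp_Iᵢ² = 0.02² + 0.37² + 0.03² + 0.56² + 0.02² = 0.0004 + 0.1369 + 0.0009 + 0.3136 + 0.0004 = 0.4522
B_I = 1 / 0.4522 = 2.2114
Ranking by B (broadest → narrowest): morphospecies II (4.84) > morphospecies IV (4.37) > morphospecies III (2.55) > morphospecies I (2.21)

morphospecies II > morphospecies IV > morphospecies III > morphospecies I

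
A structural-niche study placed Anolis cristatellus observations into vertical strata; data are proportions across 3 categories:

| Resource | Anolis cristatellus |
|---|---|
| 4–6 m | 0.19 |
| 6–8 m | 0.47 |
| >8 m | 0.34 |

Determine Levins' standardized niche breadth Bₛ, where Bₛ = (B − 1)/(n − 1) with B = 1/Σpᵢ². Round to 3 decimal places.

0.842

Σpᵢ² = 0.19² + 0.47² + 0.34² = 0.0361 + 0.2209 + 0.1156 = 0.3726
B = 1 / 0.3726 = 2.68384
Bₛ = (B − 1)/(n − 1) = (2.68384 − 1)/(3 − 1) = 1.68384/2 = 0.84192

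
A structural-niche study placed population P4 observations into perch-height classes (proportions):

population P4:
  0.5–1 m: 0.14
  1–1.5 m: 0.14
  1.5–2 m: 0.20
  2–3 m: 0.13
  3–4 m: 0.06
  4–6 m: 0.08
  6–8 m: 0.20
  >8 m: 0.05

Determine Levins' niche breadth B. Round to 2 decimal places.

Σpᵢ² = 0.14² + 0.14² + 0.20² + 0.13² + 0.06² + 0.08² + 0.20² + 0.05² = 0.0196 + 0.0196 + 0.0400 + 0.0169 + 0.0036 + 0.0064 + 0.0400 + 0.0025 = 0.1486
B = 1 / 0.1486 = 6.7295

6.73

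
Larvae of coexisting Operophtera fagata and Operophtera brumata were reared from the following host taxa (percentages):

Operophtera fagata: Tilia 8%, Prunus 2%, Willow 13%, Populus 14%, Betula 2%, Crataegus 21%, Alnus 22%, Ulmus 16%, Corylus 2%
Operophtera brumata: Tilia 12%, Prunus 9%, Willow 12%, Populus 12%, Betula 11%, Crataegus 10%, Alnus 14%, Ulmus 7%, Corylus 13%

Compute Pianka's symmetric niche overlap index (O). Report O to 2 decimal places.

Convert percentages to proportions (divide by 100).
Σ p₁ᵢp₂ᵢ = 0.0096 + 0.0018 + 0.0156 + 0.0168 + 0.0022 + 0.0210 + 0.0308 + 0.0112 + 0.0026 = 0.1116
Σp_1ᵢ² = 0.08² + 0.02² + 0.13² + 0.14² + 0.02² + 0.21² + 0.22² + 0.16² + 0.02² = 0.0064 + 0.0004 + 0.0169 + 0.0196 + 0.0004 + 0.0441 + 0.0484 + 0.0256 + 0.0004 = 0.1622
Σp_2ᵢ² = 0.12² + 0.09² + 0.12² + 0.12² + 0.11² + 0.10² + 0.14² + 0.07² + 0.13² = 0.0144 + 0.0081 + 0.0144 + 0.0144 + 0.0121 + 0.0100 + 0.0196 + 0.0049 + 0.0169 = 0.1148
O = 0.1116 / √(0.1622 × 0.1148) = 0.1116 / 0.13646 = 0.8178

0.82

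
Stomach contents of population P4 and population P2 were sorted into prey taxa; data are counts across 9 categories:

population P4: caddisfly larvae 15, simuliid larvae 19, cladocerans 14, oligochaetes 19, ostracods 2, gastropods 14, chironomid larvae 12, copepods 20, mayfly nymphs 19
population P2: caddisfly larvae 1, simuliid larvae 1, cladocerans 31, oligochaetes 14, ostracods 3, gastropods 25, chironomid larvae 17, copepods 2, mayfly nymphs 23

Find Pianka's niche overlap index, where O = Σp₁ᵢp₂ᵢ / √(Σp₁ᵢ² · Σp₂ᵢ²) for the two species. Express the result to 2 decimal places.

0.73

Proportions for population P4 (n=134): 15/134=0.1119, 19/134=0.1418, 14/134=0.1045, 19/134=0.1418, 2/134=0.0149, 14/134=0.1045, 12/134=0.0896, 20/134=0.1493, 19/134=0.1418
Proportions for population P2 (n=117): 1/117=0.0085, 1/117=0.0085, 31/117=0.2650, 14/117=0.1197, 3/117=0.0256, 25/117=0.2137, 17/117=0.1453, 2/117=0.0171, 23/117=0.1966
Σ p₁ᵢp₂ᵢ = 0.000951 + 0.001205 + 0.027693 + 0.016973 + 0.000381 + 0.022332 + 0.013019 + 0.002553 + 0.027878 = 0.112985
Σp_1ᵢ² = 0.1119² + 0.1418² + 0.1045² + 0.1418² + 0.0149² + 0.1045² + 0.0896² + 0.1493² + 0.1418² = 0.012522 + 0.020107 + 0.010920 + 0.020107 + 0.000222 + 0.010920 + 0.008028 + 0.022290 + 0.020107 = 0.125223
Σp_2ᵢ² = 0.0085² + 0.0085² + 0.2650² + 0.1197² + 0.0256² + 0.2137² + 0.1453² + 0.0171² + 0.1966² = 0.000072 + 0.000072 + 0.070225 + 0.014328 + 0.000655 + 0.045668 + 0.021112 + 0.000292 + 0.038652 = 0.191076
O = 0.112985 / √(0.125223 × 0.191076) = 0.112985 / 0.1546839 = 0.7304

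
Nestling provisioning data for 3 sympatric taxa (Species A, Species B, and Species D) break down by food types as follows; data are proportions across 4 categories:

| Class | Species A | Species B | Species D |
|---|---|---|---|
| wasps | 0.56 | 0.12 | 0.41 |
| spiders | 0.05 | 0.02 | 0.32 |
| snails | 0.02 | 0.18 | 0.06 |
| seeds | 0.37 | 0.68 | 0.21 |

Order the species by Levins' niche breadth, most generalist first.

Species D > Species A > Species B

Σp_Aᵢ² = 0.56² + 0.05² + 0.02² + 0.37² = 0.3136 + 0.0025 + 0.0004 + 0.1369 = 0.4534
B_A = 1 / 0.4534 = 2.2056
Σp_Bᵢ² = 0.12² + 0.02² + 0.18² + 0.68² = 0.0144 + 0.0004 + 0.0324 + 0.4624 = 0.5096
B_B = 1 / 0.5096 = 1.9623
Σp_Dᵢ² = 0.41² + 0.32² + 0.06² + 0.21² = 0.1681 + 0.1024 + 0.0036 + 0.0441 = 0.3182
B_D = 1 / 0.3182 = 3.1427
Ranking by B (broadest → narrowest): Species D (3.14) > Species A (2.21) > Species B (1.96)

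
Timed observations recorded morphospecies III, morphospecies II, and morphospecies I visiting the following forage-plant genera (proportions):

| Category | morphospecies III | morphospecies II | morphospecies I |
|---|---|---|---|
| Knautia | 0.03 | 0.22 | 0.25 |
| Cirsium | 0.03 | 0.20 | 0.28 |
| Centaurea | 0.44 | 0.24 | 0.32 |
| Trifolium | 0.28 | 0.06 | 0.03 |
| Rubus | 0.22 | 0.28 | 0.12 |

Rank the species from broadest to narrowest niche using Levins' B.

Σp_IIIᵢ² = 0.03² + 0.03² + 0.44² + 0.28² + 0.22² = 0.0009 + 0.0009 + 0.1936 + 0.0784 + 0.0484 = 0.3222
B_III = 1 / 0.3222 = 3.1037
Σp_IIᵢ² = 0.22² + 0.20² + 0.24² + 0.06² + 0.28² = 0.0484 + 0.0400 + 0.0576 + 0.0036 + 0.0784 = 0.2280
B_II = 1 / 0.2280 = 4.3860
Σp_Iᵢ² = 0.25² + 0.28² + 0.32² + 0.03² + 0.12² = 0.0625 + 0.0784 + 0.1024 + 0.0009 + 0.0144 = 0.2586
B_I = 1 / 0.2586 = 3.8670
Ranking by B (broadest → narrowest): morphospecies II (4.39) > morphospecies I (3.87) > morphospecies III (3.10)

morphospecies II > morphospecies I > morphospecies III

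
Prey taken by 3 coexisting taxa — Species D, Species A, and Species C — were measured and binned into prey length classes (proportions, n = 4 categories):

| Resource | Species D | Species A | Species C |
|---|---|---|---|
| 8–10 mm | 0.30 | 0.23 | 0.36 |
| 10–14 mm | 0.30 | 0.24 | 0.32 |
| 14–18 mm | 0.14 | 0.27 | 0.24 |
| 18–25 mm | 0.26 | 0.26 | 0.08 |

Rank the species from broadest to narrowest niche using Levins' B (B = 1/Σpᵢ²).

Species A > Species D > Species C

Σp_Dᵢ² = 0.30² + 0.30² + 0.14² + 0.26² = 0.0900 + 0.0900 + 0.0196 + 0.0676 = 0.2672
B_D = 1 / 0.2672 = 3.7425
Σp_Aᵢ² = 0.23² + 0.24² + 0.27² + 0.26² = 0.0529 + 0.0576 + 0.0729 + 0.0676 = 0.2510
B_A = 1 / 0.2510 = 3.9841
Σp_Cᵢ² = 0.36² + 0.32² + 0.24² + 0.08² = 0.1296 + 0.1024 + 0.0576 + 0.0064 = 0.2960
B_C = 1 / 0.2960 = 3.3784
Ranking by B (broadest → narrowest): Species A (3.98) > Species D (3.74) > Species C (3.38)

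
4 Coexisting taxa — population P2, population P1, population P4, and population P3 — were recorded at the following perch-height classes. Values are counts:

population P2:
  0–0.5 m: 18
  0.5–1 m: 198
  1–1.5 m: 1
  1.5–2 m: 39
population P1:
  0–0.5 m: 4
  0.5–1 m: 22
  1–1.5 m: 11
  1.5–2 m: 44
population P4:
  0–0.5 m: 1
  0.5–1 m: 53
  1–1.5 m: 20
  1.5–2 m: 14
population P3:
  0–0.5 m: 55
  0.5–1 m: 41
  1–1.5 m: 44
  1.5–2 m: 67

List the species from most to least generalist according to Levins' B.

population P3 > population P1 > population P4 > population P2

Proportions for population P2 (n=256): 18/256=0.0703, 198/256=0.7734, 1/256=0.0039, 39/256=0.1523
Proportions for population P1 (n=81): 4/81=0.0494, 22/81=0.2716, 11/81=0.1358, 44/81=0.5432
Proportions for population P4 (n=88): 1/88=0.0114, 53/88=0.6023, 20/88=0.2273, 14/88=0.1591
Proportions for population P3 (n=207): 55/207=0.2657, 41/207=0.1981, 44/207=0.2126, 67/207=0.3237
Σp_P2ᵢ² = 0.0703² + 0.7734² + 0.0039² + 0.1523² = 0.004942 + 0.598148 + 0.000015 + 0.023195 = 0.626300
B_P2 = 1 / 0.626300 = 1.5967
Σp_P1ᵢ² = 0.0494² + 0.2716² + 0.1358² + 0.5432² = 0.002440 + 0.073767 + 0.018442 + 0.295066 = 0.389715
B_P1 = 1 / 0.389715 = 2.5660
Σp_P4ᵢ² = 0.0114² + 0.6023² + 0.2273² + 0.1591² = 0.000130 + 0.362765 + 0.051665 + 0.025313 = 0.439873
B_P4 = 1 / 0.439873 = 2.2734
Σp_P3ᵢ² = 0.2657² + 0.1981² + 0.2126² + 0.3237² = 0.070596 + 0.039244 + 0.045199 + 0.104782 = 0.259821
B_P3 = 1 / 0.259821 = 3.8488
Ranking by B (broadest → narrowest): population P3 (3.85) > population P1 (2.57) > population P4 (2.27) > population P2 (1.60)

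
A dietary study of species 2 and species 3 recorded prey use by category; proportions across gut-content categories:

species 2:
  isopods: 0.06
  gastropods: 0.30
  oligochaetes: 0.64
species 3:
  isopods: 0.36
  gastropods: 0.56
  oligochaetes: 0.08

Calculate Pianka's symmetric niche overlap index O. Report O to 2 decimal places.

0.51

Σ p₁ᵢp₂ᵢ = 0.0216 + 0.1680 + 0.0512 = 0.2408
Σp_1ᵢ² = 0.06² + 0.30² + 0.64² = 0.0036 + 0.0900 + 0.4096 = 0.5032
Σp_2ᵢ² = 0.36² + 0.56² + 0.08² = 0.1296 + 0.3136 + 0.0064 = 0.4496
O = 0.2408 / √(0.5032 × 0.4496) = 0.2408 / 0.47565 = 0.5063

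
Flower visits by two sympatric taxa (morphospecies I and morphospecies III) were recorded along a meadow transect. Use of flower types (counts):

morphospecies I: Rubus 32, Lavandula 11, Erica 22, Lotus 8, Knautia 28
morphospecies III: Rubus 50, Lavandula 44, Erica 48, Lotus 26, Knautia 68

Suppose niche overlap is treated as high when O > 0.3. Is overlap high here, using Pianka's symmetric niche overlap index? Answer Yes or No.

Yes

Proportions for morphospecies I (n=101): 32/101=0.3168, 11/101=0.1089, 22/101=0.2178, 8/101=0.0792, 28/101=0.2772
Proportions for morphospecies III (n=236): 50/236=0.2119, 44/236=0.1864, 48/236=0.2034, 26/236=0.1102, 68/236=0.2881
Σ p₁ᵢp₂ᵢ = 0.067130 + 0.020299 + 0.044301 + 0.008728 + 0.079861 = 0.220319
Σp_1ᵢ² = 0.3168² + 0.1089² + 0.2178² + 0.0792² + 0.2772² = 0.100362 + 0.011859 + 0.047437 + 0.006273 + 0.076840 = 0.242771
Σp_2ᵢ² = 0.2119² + 0.1864² + 0.2034² + 0.1102² + 0.2881² = 0.044902 + 0.034745 + 0.041372 + 0.012144 + 0.083002 = 0.216165
O = 0.220319 / √(0.242771 × 0.216165) = 0.220319 / 0.2290821 = 0.9617
O = 0.9617 > 0.3 → Yes.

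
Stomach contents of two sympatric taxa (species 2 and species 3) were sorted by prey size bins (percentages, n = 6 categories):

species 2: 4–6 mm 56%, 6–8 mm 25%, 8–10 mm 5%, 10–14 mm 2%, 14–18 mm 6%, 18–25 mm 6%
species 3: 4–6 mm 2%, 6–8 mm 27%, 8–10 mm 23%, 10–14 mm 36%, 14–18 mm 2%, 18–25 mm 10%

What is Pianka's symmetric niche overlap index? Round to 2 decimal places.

Convert percentages to proportions (divide by 100).
Σ p₁ᵢp₂ᵢ = 0.0112 + 0.0675 + 0.0115 + 0.0072 + 0.0012 + 0.0060 = 0.1046
Σp_1ᵢ² = 0.56² + 0.25² + 0.05² + 0.02² + 0.06² + 0.06² = 0.3136 + 0.0625 + 0.0025 + 0.0004 + 0.0036 + 0.0036 = 0.3862
Σp_2ᵢ² = 0.02² + 0.27² + 0.23² + 0.36² + 0.02² + 0.10² = 0.0004 + 0.0729 + 0.0529 + 0.1296 + 0.0004 + 0.0100 = 0.2662
O = 0.1046 / √(0.3862 × 0.2662) = 0.1046 / 0.32063 = 0.3262

0.33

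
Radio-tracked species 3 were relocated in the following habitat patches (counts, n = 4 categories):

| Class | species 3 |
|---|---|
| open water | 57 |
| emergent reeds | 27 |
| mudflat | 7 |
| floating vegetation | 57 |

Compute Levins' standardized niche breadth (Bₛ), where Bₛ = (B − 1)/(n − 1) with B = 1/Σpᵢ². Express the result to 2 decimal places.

Proportions for species 3 (n=148): 57/148=0.3851, 27/148=0.1824, 7/148=0.0473, 57/148=0.3851
Σpᵢ² = 0.3851² + 0.1824² + 0.0473² + 0.3851² = 0.148302 + 0.033270 + 0.002237 + 0.148302 = 0.332111
B = 1 / 0.332111 = 3.0110
Bₛ = (B − 1)/(n − 1) = (3.0110 − 1)/(4 − 1) = 2.0110/3 = 0.6703

0.67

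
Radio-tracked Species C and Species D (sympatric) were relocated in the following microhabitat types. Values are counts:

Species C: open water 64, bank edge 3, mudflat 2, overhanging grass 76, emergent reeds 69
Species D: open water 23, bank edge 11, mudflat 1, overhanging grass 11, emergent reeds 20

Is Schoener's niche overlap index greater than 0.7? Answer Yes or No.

Yes

Proportions for Species C (n=214): 64/214=0.2991, 3/214=0.0140, 2/214=0.0093, 76/214=0.3551, 69/214=0.3224
Proportions for Species D (n=66): 23/66=0.3485, 11/66=0.1667, 1/66=0.0152, 11/66=0.1667, 20/66=0.3030
Σ|p₁ᵢ − p₂ᵢ| = 0.0494 + 0.1527 + 0.0059 + 0.1884 + 0.0194 = 0.4158
D = 1 − ½ × 0.4158 = 1 − 0.20790 = 0.79210
D = 0.79210 > 0.7 → Yes.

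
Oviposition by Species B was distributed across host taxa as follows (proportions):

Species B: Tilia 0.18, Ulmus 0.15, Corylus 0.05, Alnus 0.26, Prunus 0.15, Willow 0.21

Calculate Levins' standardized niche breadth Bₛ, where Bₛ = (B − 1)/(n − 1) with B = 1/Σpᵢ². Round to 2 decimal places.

Σpᵢ² = 0.18² + 0.15² + 0.05² + 0.26² + 0.15² + 0.21² = 0.0324 + 0.0225 + 0.0025 + 0.0676 + 0.0225 + 0.0441 = 0.1916
B = 1 / 0.1916 = 5.2192
Bₛ = (B − 1)/(n − 1) = (5.2192 − 1)/(6 − 1) = 4.2192/5 = 0.8438

0.84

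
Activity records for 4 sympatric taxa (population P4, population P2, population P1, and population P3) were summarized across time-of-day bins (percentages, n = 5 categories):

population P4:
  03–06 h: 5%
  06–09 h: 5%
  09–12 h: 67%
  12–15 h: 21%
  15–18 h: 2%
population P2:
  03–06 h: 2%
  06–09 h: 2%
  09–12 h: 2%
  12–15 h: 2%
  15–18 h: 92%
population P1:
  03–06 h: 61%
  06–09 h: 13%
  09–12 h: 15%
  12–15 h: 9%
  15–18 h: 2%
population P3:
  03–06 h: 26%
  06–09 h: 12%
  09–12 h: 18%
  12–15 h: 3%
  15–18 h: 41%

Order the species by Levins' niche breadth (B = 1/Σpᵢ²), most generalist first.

population P3 > population P1 > population P4 > population P2

Convert percentages to proportions (divide by 100).
Σp_P4ᵢ² = 0.05² + 0.05² + 0.67² + 0.21² + 0.02² = 0.0025 + 0.0025 + 0.4489 + 0.0441 + 0.0004 = 0.4984
B_P4 = 1 / 0.4984 = 2.0064
Σp_P2ᵢ² = 0.02² + 0.02² + 0.02² + 0.02² + 0.92² = 0.0004 + 0.0004 + 0.0004 + 0.0004 + 0.8464 = 0.8480
B_P2 = 1 / 0.8480 = 1.1792
Σp_P1ᵢ² = 0.61² + 0.13² + 0.15² + 0.09² + 0.02² = 0.3721 + 0.0169 + 0.0225 + 0.0081 + 0.0004 = 0.4200
B_P1 = 1 / 0.4200 = 2.3810
Σp_P3ᵢ² = 0.26² + 0.12² + 0.18² + 0.03² + 0.41² = 0.0676 + 0.0144 + 0.0324 + 0.0009 + 0.1681 = 0.2834
B_P3 = 1 / 0.2834 = 3.5286
Ranking by B (broadest → narrowest): population P3 (3.53) > population P1 (2.38) > population P4 (2.01) > population P2 (1.18)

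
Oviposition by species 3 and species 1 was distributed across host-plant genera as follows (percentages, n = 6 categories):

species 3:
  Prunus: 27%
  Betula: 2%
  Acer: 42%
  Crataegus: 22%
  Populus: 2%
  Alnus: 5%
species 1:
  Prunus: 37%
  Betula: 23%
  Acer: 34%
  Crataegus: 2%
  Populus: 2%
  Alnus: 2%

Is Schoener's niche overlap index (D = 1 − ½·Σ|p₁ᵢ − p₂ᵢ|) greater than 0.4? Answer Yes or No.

Convert percentages to proportions (divide by 100).
Σ|p₁ᵢ − p₂ᵢ| = 0.10 + 0.21 + 0.08 + 0.20 + 0.00 + 0.03 = 0.62
D = 1 − ½ × 0.62 = 1 − 0.310 = 0.6900
D = 0.6900 > 0.4 → Yes.

Yes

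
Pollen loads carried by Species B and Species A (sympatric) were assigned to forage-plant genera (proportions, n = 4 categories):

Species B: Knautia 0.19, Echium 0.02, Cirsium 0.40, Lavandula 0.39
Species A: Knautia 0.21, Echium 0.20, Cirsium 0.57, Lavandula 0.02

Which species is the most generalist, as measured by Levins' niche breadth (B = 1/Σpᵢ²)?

Species B

Σp_Bᵢ² = 0.19² + 0.02² + 0.40² + 0.39² = 0.0361 + 0.0004 + 0.1600 + 0.1521 = 0.3486
B_B = 1 / 0.3486 = 2.8686
Σp_Aᵢ² = 0.21² + 0.20² + 0.57² + 0.02² = 0.0441 + 0.0400 + 0.3249 + 0.0004 = 0.4094
B_A = 1 / 0.4094 = 2.4426
Highest B → broadest niche (most generalist): Species B (B = 2.87).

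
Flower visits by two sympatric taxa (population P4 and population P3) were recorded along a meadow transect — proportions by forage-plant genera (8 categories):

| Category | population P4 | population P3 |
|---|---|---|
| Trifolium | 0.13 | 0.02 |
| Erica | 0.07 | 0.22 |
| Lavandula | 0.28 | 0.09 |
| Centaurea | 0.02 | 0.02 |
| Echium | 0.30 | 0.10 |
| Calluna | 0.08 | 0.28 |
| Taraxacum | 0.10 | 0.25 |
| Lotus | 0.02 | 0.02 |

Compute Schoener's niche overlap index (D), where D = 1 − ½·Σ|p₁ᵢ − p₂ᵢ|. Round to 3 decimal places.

0.500

Σ|p₁ᵢ − p₂ᵢ| = 0.11 + 0.15 + 0.19 + 0.00 + 0.20 + 0.20 + 0.15 + 0.00 = 1.00
D = 1 − ½ × 1.00 = 1 − 0.500 = 0.50000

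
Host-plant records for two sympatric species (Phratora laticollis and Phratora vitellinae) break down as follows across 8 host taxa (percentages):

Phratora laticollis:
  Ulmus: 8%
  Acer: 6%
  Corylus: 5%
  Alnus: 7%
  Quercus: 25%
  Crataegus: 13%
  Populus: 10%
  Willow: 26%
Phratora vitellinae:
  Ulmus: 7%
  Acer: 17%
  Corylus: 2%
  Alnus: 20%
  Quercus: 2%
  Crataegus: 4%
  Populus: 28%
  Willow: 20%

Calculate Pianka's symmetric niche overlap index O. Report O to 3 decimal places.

0.657

Convert percentages to proportions (divide by 100).
Σ p₁ᵢp₂ᵢ = 0.0056 + 0.0102 + 0.0010 + 0.0140 + 0.0050 + 0.0052 + 0.0280 + 0.0520 = 0.1210
Σp_1ᵢ² = 0.08² + 0.06² + 0.05² + 0.07² + 0.25² + 0.13² + 0.10² + 0.26² = 0.0064 + 0.0036 + 0.0025 + 0.0049 + 0.0625 + 0.0169 + 0.0100 + 0.0676 = 0.1744
Σp_2ᵢ² = 0.07² + 0.17² + 0.02² + 0.20² + 0.02² + 0.04² + 0.28² + 0.20² = 0.0049 + 0.0289 + 0.0004 + 0.0400 + 0.0004 + 0.0016 + 0.0784 + 0.0400 = 0.1946
O = 0.1210 / √(0.1744 × 0.1946) = 0.1210 / 0.184223 = 0.65681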